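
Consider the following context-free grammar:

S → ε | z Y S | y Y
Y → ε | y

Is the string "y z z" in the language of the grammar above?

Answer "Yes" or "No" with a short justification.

No - no valid derivation exists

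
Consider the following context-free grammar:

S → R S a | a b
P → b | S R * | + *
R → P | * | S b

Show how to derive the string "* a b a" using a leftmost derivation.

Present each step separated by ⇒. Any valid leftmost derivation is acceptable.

S ⇒ R S a ⇒ * S a ⇒ * a b a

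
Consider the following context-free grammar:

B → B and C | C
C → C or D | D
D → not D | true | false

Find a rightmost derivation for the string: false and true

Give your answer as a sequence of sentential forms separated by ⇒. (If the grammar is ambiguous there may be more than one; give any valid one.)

B ⇒ B and C ⇒ B and D ⇒ B and true ⇒ C and true ⇒ D and true ⇒ false and true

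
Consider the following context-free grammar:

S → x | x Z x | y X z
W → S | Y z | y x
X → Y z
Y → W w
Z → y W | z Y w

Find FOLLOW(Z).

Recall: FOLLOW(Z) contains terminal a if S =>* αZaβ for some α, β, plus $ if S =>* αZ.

We compute FOLLOW(Z) using the standard algorithm.
FOLLOW(S) starts with {$}.
FIRST(S) = {x, y}
FIRST(W) = {x, y}
FIRST(X) = {x, y}
FIRST(Y) = {x, y}
FIRST(Z) = {y, z}
FOLLOW(S) = {$, w, x}
FOLLOW(W) = {w, x}
FOLLOW(X) = {z}
FOLLOW(Y) = {w, z}
FOLLOW(Z) = {x}
Therefore, FOLLOW(Z) = {x}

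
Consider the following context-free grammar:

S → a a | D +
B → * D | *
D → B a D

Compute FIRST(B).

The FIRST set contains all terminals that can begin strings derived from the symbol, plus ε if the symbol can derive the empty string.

We compute FIRST(B) using the standard algorithm.
FIRST(B) = {*}
FIRST(D) = {*}
FIRST(S) = {*, a}
Therefore, FIRST(B) = {*}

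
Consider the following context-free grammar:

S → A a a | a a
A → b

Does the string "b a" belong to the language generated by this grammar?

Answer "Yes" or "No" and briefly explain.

No - no valid derivation exists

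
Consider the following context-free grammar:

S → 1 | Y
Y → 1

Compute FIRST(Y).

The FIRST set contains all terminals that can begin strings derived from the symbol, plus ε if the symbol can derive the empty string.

We compute FIRST(Y) using the standard algorithm.
FIRST(S) = {1}
FIRST(Y) = {1}
Therefore, FIRST(Y) = {1}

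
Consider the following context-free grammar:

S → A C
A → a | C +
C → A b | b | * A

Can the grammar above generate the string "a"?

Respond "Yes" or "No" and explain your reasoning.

No - no valid derivation exists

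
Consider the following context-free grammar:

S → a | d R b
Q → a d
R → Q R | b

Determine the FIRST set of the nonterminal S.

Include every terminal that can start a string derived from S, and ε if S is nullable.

We compute FIRST(S) using the standard algorithm.
FIRST(Q) = {a}
FIRST(R) = {a, b}
FIRST(S) = {a, d}
Therefore, FIRST(S) = {a, d}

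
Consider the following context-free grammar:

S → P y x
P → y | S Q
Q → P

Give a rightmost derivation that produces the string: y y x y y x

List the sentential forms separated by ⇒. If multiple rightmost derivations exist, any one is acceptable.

S ⇒ P y x ⇒ S Q y x ⇒ S P y x ⇒ S y y x ⇒ P y x y y x ⇒ y y x y y x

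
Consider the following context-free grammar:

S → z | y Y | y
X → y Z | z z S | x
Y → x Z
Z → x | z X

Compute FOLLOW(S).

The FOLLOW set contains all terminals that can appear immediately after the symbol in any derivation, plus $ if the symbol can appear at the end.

We compute FOLLOW(S) using the standard algorithm.
FOLLOW(S) starts with {$}.
FIRST(S) = {y, z}
FIRST(X) = {x, y, z}
FIRST(Y) = {x}
FIRST(Z) = {x, z}
FOLLOW(S) = {$}
FOLLOW(X) = {$}
FOLLOW(Y) = {$}
FOLLOW(Z) = {$}
Therefore, FOLLOW(S) = {$}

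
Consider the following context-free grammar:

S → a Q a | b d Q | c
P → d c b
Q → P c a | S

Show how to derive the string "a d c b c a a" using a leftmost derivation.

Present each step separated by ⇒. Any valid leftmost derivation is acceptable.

S ⇒ a Q a ⇒ a P c a a ⇒ a d c b c a a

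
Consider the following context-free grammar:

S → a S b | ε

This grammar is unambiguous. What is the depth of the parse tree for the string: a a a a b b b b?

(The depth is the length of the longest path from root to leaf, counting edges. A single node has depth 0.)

5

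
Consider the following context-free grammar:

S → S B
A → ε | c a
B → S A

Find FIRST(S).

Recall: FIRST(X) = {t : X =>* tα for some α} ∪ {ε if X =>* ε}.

We compute FIRST(S) using the standard algorithm.
FIRST(A) = {c, ε}
FIRST(B) = {}
FIRST(S) = {}
Therefore, FIRST(S) = {}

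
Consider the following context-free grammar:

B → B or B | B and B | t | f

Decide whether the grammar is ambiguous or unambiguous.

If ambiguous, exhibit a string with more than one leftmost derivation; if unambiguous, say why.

Ambiguous - the string 't and t or t or t' has two distinct leftmost derivations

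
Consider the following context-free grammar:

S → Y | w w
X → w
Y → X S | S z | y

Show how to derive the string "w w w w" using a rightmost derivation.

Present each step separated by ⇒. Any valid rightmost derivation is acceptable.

S ⇒ Y ⇒ X S ⇒ X Y ⇒ X X S ⇒ X X w w ⇒ X w w w ⇒ w w w w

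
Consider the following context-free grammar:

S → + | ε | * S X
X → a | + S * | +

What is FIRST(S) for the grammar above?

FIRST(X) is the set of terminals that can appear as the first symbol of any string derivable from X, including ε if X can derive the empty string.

We compute FIRST(S) using the standard algorithm.
FIRST(S) = {*, +, ε}
FIRST(X) = {+, a}
Therefore, FIRST(S) = {*, +, ε}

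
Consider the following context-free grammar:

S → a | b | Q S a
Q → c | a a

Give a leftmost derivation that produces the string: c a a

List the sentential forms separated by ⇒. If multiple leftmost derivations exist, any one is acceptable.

S ⇒ Q S a ⇒ c S a ⇒ c a a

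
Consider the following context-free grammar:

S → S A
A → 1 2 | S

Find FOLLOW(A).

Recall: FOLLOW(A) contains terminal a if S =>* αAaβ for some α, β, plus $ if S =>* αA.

We compute FOLLOW(A) using the standard algorithm.
FOLLOW(S) starts with {$}.
FIRST(A) = {1}
FIRST(S) = {}
FOLLOW(A) = {$, 1}
FOLLOW(S) = {$, 1}
Therefore, FOLLOW(A) = {$, 1}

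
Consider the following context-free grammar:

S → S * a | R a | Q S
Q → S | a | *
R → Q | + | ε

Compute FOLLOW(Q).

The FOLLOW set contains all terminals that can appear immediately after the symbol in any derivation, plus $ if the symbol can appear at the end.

We compute FOLLOW(Q) using the standard algorithm.
FOLLOW(S) starts with {$}.
FIRST(Q) = {*, +, a}
FIRST(R) = {*, +, a, ε}
FIRST(S) = {*, +, a}
FOLLOW(Q) = {*, +, a}
FOLLOW(R) = {a}
FOLLOW(S) = {$, *, +, a}
Therefore, FOLLOW(Q) = {*, +, a}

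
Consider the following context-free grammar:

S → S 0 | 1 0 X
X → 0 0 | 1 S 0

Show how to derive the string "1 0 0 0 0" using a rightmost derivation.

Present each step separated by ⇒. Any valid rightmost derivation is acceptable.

S ⇒ S 0 ⇒ 1 0 X 0 ⇒ 1 0 0 0 0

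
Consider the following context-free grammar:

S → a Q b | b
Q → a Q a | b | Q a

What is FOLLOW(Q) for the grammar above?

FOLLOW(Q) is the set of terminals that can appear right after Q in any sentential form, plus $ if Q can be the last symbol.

We compute FOLLOW(Q) using the standard algorithm.
FOLLOW(S) starts with {$}.
FIRST(Q) = {a, b}
FIRST(S) = {a, b}
FOLLOW(Q) = {a, b}
FOLLOW(S) = {$}
Therefore, FOLLOW(Q) = {a, b}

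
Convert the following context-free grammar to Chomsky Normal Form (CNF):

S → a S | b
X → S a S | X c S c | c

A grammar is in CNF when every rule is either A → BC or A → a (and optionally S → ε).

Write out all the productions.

TA → a; S → b; TC → c; X → c; S → TA S; X → S X0; X0 → TA S; X → X X1; X1 → TC X2; X2 → S TC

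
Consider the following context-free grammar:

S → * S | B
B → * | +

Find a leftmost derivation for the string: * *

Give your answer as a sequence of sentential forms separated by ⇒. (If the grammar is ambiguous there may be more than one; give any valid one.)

S ⇒ * S ⇒ * B ⇒ * *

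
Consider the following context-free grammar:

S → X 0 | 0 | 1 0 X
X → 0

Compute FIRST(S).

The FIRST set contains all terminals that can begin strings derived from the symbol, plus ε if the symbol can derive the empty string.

We compute FIRST(S) using the standard algorithm.
FIRST(S) = {0, 1}
FIRST(X) = {0}
Therefore, FIRST(S) = {0, 1}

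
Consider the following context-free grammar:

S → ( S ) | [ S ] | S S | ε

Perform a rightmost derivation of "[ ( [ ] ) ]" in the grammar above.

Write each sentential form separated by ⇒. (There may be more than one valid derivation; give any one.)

S ⇒ [ S ] ⇒ [ ( S ) ] ⇒ [ ( [ S ] ) ] ⇒ [ ( [ ] ) ]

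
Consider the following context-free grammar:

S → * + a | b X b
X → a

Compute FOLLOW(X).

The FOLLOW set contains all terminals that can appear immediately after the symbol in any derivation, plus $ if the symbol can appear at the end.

We compute FOLLOW(X) using the standard algorithm.
FOLLOW(S) starts with {$}.
FIRST(S) = {*, b}
FIRST(X) = {a}
FOLLOW(S) = {$}
FOLLOW(X) = {b}
Therefore, FOLLOW(X) = {b}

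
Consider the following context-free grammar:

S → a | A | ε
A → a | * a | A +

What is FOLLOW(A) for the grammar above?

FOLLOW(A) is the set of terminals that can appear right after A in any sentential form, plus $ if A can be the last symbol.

We compute FOLLOW(A) using the standard algorithm.
FOLLOW(S) starts with {$}.
FIRST(A) = {*, a}
FIRST(S) = {*, a, ε}
FOLLOW(A) = {$, +}
FOLLOW(S) = {$}
Therefore, FOLLOW(A) = {$, +}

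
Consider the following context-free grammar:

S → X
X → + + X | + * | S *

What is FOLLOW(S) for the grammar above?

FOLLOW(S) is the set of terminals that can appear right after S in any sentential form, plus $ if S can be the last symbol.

We compute FOLLOW(S) using the standard algorithm.
FOLLOW(S) starts with {$}.
FIRST(S) = {+}
FIRST(X) = {+}
FOLLOW(S) = {$, *}
FOLLOW(X) = {$, *}
Therefore, FOLLOW(S) = {$, *}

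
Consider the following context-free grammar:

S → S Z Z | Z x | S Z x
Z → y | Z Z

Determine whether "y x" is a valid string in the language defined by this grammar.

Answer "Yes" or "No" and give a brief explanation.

Yes - a valid derivation exists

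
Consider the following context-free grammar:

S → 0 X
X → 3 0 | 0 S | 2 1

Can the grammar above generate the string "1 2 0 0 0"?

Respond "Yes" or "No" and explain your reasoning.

No - no valid derivation exists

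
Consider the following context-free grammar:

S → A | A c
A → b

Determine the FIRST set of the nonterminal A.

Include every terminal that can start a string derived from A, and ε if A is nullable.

We compute FIRST(A) using the standard algorithm.
FIRST(A) = {b}
FIRST(S) = {b}
Therefore, FIRST(A) = {b}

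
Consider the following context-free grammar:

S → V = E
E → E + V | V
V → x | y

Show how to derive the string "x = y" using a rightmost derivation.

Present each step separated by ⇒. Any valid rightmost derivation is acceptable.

S ⇒ V = E ⇒ V = V ⇒ V = y ⇒ x = y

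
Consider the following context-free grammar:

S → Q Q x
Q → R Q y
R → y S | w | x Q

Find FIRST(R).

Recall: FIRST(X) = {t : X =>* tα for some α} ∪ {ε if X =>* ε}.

We compute FIRST(R) using the standard algorithm.
FIRST(Q) = {w, x, y}
FIRST(R) = {w, x, y}
FIRST(S) = {w, x, y}
Therefore, FIRST(R) = {w, x, y}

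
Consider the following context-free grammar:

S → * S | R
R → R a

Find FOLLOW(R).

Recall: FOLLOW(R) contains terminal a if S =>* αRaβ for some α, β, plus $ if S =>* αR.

We compute FOLLOW(R) using the standard algorithm.
FOLLOW(S) starts with {$}.
FIRST(R) = {}
FIRST(S) = {*}
FOLLOW(R) = {$, a}
FOLLOW(S) = {$}
Therefore, FOLLOW(R) = {$, a}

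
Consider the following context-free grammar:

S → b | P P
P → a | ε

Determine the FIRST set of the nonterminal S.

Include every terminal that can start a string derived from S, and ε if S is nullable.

We compute FIRST(S) using the standard algorithm.
FIRST(P) = {a, ε}
FIRST(S) = {a, b, ε}
Therefore, FIRST(S) = {a, b, ε}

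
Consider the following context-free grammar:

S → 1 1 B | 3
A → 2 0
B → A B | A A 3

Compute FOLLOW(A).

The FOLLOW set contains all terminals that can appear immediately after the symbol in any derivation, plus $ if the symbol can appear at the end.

We compute FOLLOW(A) using the standard algorithm.
FOLLOW(S) starts with {$}.
FIRST(A) = {2}
FIRST(B) = {2}
FIRST(S) = {1, 3}
FOLLOW(A) = {2, 3}
FOLLOW(B) = {$}
FOLLOW(S) = {$}
Therefore, FOLLOW(A) = {2, 3}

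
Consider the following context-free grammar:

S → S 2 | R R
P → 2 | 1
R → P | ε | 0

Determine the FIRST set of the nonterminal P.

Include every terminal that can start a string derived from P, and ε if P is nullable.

We compute FIRST(P) using the standard algorithm.
FIRST(P) = {1, 2}
FIRST(R) = {0, 1, 2, ε}
FIRST(S) = {0, 1, 2, ε}
Therefore, FIRST(P) = {1, 2}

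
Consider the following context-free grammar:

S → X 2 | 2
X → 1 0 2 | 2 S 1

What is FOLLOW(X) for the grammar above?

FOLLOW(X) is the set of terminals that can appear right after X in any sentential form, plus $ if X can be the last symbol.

We compute FOLLOW(X) using the standard algorithm.
FOLLOW(S) starts with {$}.
FIRST(S) = {1, 2}
FIRST(X) = {1, 2}
FOLLOW(S) = {$, 1}
FOLLOW(X) = {2}
Therefore, FOLLOW(X) = {2}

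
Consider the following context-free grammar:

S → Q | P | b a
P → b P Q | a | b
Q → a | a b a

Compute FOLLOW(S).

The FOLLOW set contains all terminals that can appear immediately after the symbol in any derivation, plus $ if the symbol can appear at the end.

We compute FOLLOW(S) using the standard algorithm.
FOLLOW(S) starts with {$}.
FIRST(P) = {a, b}
FIRST(Q) = {a}
FIRST(S) = {a, b}
FOLLOW(P) = {$, a}
FOLLOW(Q) = {$, a}
FOLLOW(S) = {$}
Therefore, FOLLOW(S) = {$}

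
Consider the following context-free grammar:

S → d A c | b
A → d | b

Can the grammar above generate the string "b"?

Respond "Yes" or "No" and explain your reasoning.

Yes - a valid derivation exists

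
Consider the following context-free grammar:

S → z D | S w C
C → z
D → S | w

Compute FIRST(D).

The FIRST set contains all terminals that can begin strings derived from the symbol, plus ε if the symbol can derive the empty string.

We compute FIRST(D) using the standard algorithm.
FIRST(C) = {z}
FIRST(D) = {w, z}
FIRST(S) = {z}
Therefore, FIRST(D) = {w, z}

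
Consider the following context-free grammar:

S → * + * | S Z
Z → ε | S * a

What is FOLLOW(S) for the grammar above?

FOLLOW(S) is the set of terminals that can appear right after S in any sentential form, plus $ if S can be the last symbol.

We compute FOLLOW(S) using the standard algorithm.
FOLLOW(S) starts with {$}.
FIRST(S) = {*}
FIRST(Z) = {*, ε}
FOLLOW(S) = {$, *}
FOLLOW(Z) = {$, *}
Therefore, FOLLOW(S) = {$, *}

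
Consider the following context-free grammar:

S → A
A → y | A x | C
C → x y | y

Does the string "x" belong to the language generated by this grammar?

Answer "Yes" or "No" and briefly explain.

No - no valid derivation exists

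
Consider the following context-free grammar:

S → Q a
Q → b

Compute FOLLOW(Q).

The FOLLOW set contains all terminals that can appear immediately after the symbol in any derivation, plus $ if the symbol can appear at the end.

We compute FOLLOW(Q) using the standard algorithm.
FOLLOW(S) starts with {$}.
FIRST(Q) = {b}
FIRST(S) = {b}
FOLLOW(Q) = {a}
FOLLOW(S) = {$}
Therefore, FOLLOW(Q) = {a}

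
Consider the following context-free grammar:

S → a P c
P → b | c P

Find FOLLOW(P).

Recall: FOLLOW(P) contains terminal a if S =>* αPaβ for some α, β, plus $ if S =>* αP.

We compute FOLLOW(P) using the standard algorithm.
FOLLOW(S) starts with {$}.
FIRST(P) = {b, c}
FIRST(S) = {a}
FOLLOW(P) = {c}
FOLLOW(S) = {$}
Therefore, FOLLOW(P) = {c}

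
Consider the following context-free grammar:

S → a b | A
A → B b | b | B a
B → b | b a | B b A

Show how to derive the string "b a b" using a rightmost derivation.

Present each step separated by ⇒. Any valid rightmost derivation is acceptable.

S ⇒ A ⇒ B b ⇒ b a b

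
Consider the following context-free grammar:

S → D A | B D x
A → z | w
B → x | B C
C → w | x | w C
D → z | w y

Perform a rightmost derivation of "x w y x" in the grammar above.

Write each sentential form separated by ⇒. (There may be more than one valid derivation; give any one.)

S ⇒ B D x ⇒ B w y x ⇒ x w y x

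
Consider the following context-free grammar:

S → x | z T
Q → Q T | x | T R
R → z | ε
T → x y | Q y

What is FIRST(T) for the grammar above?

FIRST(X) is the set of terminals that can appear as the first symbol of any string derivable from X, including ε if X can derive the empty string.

We compute FIRST(T) using the standard algorithm.
FIRST(Q) = {x}
FIRST(R) = {z, ε}
FIRST(S) = {x, z}
FIRST(T) = {x}
Therefore, FIRST(T) = {x}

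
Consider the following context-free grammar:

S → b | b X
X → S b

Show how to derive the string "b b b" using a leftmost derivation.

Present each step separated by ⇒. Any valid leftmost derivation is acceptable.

S ⇒ b X ⇒ b S b ⇒ b b b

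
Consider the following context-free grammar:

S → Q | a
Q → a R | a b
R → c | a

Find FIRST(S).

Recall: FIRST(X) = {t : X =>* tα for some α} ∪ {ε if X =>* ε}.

We compute FIRST(S) using the standard algorithm.
FIRST(Q) = {a}
FIRST(R) = {a, c}
FIRST(S) = {a}
Therefore, FIRST(S) = {a}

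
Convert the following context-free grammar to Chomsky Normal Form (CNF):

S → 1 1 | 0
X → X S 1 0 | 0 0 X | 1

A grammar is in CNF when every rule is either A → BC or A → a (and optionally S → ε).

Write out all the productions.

T1 → 1; S → 0; T0 → 0; X → 1; S → T1 T1; X → X X0; X0 → S X1; X1 → T1 T0; X → T0 X2; X2 → T0 X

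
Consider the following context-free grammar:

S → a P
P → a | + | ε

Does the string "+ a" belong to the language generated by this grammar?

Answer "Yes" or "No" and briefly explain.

No - no valid derivation exists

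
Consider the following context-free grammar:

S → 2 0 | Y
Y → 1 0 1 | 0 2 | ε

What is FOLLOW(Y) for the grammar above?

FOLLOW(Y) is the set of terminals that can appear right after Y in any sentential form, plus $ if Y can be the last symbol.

We compute FOLLOW(Y) using the standard algorithm.
FOLLOW(S) starts with {$}.
FIRST(S) = {0, 1, 2, ε}
FIRST(Y) = {0, 1, ε}
FOLLOW(S) = {$}
FOLLOW(Y) = {$}
Therefore, FOLLOW(Y) = {$}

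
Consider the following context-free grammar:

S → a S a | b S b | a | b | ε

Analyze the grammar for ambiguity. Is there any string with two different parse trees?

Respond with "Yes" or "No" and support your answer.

No - the grammar is unambiguous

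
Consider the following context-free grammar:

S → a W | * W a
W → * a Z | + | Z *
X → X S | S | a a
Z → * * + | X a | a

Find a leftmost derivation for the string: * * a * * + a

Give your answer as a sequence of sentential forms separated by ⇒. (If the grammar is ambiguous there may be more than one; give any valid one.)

S ⇒ * W a ⇒ * * a Z a ⇒ * * a * * + a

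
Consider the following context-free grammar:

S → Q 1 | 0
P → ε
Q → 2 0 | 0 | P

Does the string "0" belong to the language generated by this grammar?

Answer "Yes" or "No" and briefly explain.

Yes - a valid derivation exists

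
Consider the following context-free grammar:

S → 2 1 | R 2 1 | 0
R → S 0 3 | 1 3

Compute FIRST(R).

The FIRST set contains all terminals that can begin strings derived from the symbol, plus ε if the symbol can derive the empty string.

We compute FIRST(R) using the standard algorithm.
FIRST(R) = {0, 1, 2}
FIRST(S) = {0, 1, 2}
Therefore, FIRST(R) = {0, 1, 2}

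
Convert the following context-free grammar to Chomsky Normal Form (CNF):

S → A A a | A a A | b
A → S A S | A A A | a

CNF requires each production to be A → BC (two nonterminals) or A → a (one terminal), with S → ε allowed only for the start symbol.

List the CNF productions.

TA → a; S → b; A → a; S → A X0; X0 → A TA; S → A X1; X1 → TA A; A → S X2; X2 → A S; A → A X3; X3 → A A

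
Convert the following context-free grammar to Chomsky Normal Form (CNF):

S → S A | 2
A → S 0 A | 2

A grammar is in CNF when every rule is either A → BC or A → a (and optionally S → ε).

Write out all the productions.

S → 2; T0 → 0; A → 2; S → S A; A → S X0; X0 → T0 A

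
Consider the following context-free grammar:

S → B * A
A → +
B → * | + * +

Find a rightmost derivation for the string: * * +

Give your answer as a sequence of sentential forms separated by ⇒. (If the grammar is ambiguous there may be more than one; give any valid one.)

S ⇒ B * A ⇒ B * + ⇒ * * +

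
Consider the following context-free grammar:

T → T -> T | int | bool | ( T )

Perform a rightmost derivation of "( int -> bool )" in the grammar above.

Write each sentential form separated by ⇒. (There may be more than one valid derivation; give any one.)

T ⇒ ( T ) ⇒ ( T -> T ) ⇒ ( T -> bool ) ⇒ ( int -> bool )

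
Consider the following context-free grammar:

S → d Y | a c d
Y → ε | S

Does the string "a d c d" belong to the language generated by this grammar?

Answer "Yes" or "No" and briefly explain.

No - no valid derivation exists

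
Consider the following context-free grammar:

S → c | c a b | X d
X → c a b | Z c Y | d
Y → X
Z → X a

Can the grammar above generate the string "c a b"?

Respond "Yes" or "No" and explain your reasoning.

Yes - a valid derivation exists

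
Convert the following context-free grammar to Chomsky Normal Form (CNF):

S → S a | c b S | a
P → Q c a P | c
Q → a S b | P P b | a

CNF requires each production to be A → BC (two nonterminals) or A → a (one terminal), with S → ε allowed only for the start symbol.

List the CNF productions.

TA → a; TC → c; TB → b; S → a; P → c; Q → a; S → S TA; S → TC X0; X0 → TB S; P → Q X1; X1 → TC X2; X2 → TA P; Q → TA X3; X3 → S TB; Q → P X4; X4 → P TB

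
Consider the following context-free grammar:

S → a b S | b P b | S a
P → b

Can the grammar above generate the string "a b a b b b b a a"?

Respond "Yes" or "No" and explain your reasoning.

Yes - a valid derivation exists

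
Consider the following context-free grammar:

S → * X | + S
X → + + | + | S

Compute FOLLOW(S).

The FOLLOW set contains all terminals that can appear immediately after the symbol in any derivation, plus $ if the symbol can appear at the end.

We compute FOLLOW(S) using the standard algorithm.
FOLLOW(S) starts with {$}.
FIRST(S) = {*, +}
FIRST(X) = {*, +}
FOLLOW(S) = {$}
FOLLOW(X) = {$}
Therefore, FOLLOW(S) = {$}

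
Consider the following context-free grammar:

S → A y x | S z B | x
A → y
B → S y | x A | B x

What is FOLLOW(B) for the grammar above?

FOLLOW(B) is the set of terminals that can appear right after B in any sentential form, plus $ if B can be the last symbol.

We compute FOLLOW(B) using the standard algorithm.
FOLLOW(S) starts with {$}.
FIRST(A) = {y}
FIRST(B) = {x, y}
FIRST(S) = {x, y}
FOLLOW(A) = {$, x, y, z}
FOLLOW(B) = {$, x, y, z}
FOLLOW(S) = {$, y, z}
Therefore, FOLLOW(B) = {$, x, y, z}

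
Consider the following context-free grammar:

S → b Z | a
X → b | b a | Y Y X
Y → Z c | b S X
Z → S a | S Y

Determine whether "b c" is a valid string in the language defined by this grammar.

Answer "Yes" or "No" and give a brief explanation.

No - no valid derivation exists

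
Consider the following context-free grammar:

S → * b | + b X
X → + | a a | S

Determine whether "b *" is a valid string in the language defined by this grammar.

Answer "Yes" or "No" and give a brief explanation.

No - no valid derivation exists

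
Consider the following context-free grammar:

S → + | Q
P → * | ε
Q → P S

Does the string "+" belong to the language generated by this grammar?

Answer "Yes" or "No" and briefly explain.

Yes - a valid derivation exists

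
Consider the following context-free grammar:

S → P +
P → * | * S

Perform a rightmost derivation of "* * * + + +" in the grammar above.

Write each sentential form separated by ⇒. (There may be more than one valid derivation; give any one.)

S ⇒ P + ⇒ * S + ⇒ * P + + ⇒ * * S + + ⇒ * * P + + + ⇒ * * * + + +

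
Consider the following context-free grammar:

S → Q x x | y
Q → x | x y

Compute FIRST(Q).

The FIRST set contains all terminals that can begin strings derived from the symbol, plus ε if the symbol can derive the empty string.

We compute FIRST(Q) using the standard algorithm.
FIRST(Q) = {x}
FIRST(S) = {x, y}
Therefore, FIRST(Q) = {x}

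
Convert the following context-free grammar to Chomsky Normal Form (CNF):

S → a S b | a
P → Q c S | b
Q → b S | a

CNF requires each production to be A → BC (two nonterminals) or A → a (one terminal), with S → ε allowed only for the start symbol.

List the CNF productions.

TA → a; TB → b; S → a; TC → c; P → b; Q → a; S → TA X0; X0 → S TB; P → Q X1; X1 → TC S; Q → TB S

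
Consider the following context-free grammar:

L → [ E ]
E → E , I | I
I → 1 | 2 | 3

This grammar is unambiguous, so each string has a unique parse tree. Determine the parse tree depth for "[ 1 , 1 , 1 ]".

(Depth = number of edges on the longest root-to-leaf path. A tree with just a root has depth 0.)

5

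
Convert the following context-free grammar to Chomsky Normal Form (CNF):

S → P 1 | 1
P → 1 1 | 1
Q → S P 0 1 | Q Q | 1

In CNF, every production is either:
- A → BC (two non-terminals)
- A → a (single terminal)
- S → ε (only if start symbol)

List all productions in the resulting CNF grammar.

T1 → 1; S → 1; P → 1; T0 → 0; Q → 1; S → P T1; P → T1 T1; Q → S X0; X0 → P X1; X1 → T0 T1; Q → Q Q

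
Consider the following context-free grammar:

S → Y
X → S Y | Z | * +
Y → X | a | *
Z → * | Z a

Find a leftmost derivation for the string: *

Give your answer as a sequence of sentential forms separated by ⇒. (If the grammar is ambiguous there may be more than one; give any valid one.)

S ⇒ Y ⇒ X ⇒ Z ⇒ *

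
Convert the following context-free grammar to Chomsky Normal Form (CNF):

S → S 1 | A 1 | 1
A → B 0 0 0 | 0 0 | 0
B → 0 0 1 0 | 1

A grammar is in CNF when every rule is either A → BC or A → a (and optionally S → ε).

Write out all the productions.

T1 → 1; S → 1; T0 → 0; A → 0; B → 1; S → S T1; S → A T1; A → B X0; X0 → T0 X1; X1 → T0 T0; A → T0 T0; B → T0 X2; X2 → T0 X3; X3 → T1 T0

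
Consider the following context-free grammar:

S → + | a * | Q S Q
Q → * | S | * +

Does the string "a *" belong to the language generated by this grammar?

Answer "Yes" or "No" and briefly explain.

Yes - a valid derivation exists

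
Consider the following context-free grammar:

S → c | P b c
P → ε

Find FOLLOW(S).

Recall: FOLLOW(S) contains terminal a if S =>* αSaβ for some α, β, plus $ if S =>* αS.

We compute FOLLOW(S) using the standard algorithm.
FOLLOW(S) starts with {$}.
FIRST(P) = {ε}
FIRST(S) = {b, c}
FOLLOW(P) = {b}
FOLLOW(S) = {$}
Therefore, FOLLOW(S) = {$}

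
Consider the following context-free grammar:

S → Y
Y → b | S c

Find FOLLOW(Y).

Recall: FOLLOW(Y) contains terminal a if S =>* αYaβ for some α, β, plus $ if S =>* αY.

We compute FOLLOW(Y) using the standard algorithm.
FOLLOW(S) starts with {$}.
FIRST(S) = {b}
FIRST(Y) = {b}
FOLLOW(S) = {$, c}
FOLLOW(Y) = {$, c}
Therefore, FOLLOW(Y) = {$, c}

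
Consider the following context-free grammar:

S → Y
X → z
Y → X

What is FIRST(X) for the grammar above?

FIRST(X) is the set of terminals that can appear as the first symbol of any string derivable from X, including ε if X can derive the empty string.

We compute FIRST(X) using the standard algorithm.
FIRST(S) = {z}
FIRST(X) = {z}
FIRST(Y) = {z}
Therefore, FIRST(X) = {z}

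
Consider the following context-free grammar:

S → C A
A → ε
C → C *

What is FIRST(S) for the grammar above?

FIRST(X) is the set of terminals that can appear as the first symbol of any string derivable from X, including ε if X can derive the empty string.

We compute FIRST(S) using the standard algorithm.
FIRST(A) = {ε}
FIRST(C) = {}
FIRST(S) = {}
Therefore, FIRST(S) = {}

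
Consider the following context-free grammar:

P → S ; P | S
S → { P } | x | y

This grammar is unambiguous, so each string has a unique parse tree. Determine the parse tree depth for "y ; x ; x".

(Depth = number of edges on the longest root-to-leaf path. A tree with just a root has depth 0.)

4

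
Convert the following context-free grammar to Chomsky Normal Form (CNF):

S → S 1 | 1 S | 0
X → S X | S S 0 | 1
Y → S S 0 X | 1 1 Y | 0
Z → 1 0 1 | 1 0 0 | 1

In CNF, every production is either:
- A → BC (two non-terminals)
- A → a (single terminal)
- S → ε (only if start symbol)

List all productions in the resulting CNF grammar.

T1 → 1; S → 0; T0 → 0; X → 1; Y → 0; Z → 1; S → S T1; S → T1 S; X → S X; X → S X0; X0 → S T0; Y → S X1; X1 → S X2; X2 → T0 X; Y → T1 X3; X3 → T1 Y; Z → T1 X4; X4 → T0 T1; Z → T1 X5; X5 → T0 T0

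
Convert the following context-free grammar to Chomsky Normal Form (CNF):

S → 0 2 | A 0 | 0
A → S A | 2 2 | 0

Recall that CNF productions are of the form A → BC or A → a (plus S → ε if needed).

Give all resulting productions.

T0 → 0; T2 → 2; S → 0; A → 0; S → T0 T2; S → A T0; A → S A; A → T2 T2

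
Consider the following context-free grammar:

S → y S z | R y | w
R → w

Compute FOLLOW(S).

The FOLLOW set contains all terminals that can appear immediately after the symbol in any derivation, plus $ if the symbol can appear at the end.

We compute FOLLOW(S) using the standard algorithm.
FOLLOW(S) starts with {$}.
FIRST(R) = {w}
FIRST(S) = {w, y}
FOLLOW(R) = {y}
FOLLOW(S) = {$, z}
Therefore, FOLLOW(S) = {$, z}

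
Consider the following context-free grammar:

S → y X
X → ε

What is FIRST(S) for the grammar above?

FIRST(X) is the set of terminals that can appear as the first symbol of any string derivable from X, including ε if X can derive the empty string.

We compute FIRST(S) using the standard algorithm.
FIRST(S) = {y}
FIRST(X) = {ε}
Therefore, FIRST(S) = {y}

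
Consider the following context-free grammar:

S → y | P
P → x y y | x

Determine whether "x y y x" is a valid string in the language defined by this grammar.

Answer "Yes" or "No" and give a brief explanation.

No - no valid derivation exists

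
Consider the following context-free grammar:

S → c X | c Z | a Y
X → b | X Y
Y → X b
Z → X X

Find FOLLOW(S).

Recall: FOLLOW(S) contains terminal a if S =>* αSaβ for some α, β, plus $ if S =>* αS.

We compute FOLLOW(S) using the standard algorithm.
FOLLOW(S) starts with {$}.
FIRST(S) = {a, c}
FIRST(X) = {b}
FIRST(Y) = {b}
FIRST(Z) = {b}
FOLLOW(S) = {$}
FOLLOW(X) = {$, b}
FOLLOW(Y) = {$, b}
FOLLOW(Z) = {$}
Therefore, FOLLOW(S) = {$}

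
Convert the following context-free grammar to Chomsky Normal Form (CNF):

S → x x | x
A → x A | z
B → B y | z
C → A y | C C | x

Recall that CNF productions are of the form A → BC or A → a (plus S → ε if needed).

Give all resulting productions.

TX → x; S → x; A → z; TY → y; B → z; C → x; S → TX TX; A → TX A; B → B TY; C → A TY; C → C C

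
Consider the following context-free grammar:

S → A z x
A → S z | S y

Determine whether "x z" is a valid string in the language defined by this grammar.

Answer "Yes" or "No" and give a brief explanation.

No - no valid derivation exists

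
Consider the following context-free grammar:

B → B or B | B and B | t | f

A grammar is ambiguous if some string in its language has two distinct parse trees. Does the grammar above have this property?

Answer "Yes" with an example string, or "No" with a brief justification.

Yes - the string 't and f or f or t and f and t' has two distinct parse trees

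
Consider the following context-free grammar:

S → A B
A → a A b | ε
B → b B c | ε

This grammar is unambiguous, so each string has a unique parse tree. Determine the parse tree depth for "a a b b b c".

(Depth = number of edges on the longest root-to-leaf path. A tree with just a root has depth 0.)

4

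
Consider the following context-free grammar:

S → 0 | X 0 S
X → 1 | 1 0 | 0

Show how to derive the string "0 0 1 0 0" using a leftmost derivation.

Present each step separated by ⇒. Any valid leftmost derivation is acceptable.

S ⇒ X 0 S ⇒ 0 0 S ⇒ 0 0 X 0 S ⇒ 0 0 1 0 S ⇒ 0 0 1 0 0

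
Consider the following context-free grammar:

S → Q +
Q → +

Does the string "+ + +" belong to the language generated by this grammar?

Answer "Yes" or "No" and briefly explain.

No - no valid derivation exists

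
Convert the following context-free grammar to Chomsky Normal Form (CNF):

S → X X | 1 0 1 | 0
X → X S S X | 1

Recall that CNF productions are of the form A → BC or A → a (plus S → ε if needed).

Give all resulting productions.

T1 → 1; T0 → 0; S → 0; X → 1; S → X X; S → T1 X0; X0 → T0 T1; X → X X1; X1 → S X2; X2 → S X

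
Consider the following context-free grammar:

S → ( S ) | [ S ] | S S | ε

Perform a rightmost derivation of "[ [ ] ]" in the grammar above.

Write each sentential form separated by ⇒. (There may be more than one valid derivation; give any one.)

S ⇒ [ S ] ⇒ [ [ S ] ] ⇒ [ [ ] ]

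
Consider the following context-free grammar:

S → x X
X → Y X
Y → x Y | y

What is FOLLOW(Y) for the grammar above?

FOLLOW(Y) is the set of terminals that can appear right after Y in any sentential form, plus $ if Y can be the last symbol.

We compute FOLLOW(Y) using the standard algorithm.
FOLLOW(S) starts with {$}.
FIRST(S) = {x}
FIRST(X) = {x, y}
FIRST(Y) = {x, y}
FOLLOW(S) = {$}
FOLLOW(X) = {$}
FOLLOW(Y) = {x, y}
Therefore, FOLLOW(Y) = {x, y}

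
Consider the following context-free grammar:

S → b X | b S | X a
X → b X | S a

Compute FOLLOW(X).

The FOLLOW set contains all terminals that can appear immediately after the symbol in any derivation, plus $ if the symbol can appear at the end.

We compute FOLLOW(X) using the standard algorithm.
FOLLOW(S) starts with {$}.
FIRST(S) = {b}
FIRST(X) = {b}
FOLLOW(S) = {$, a}
FOLLOW(X) = {$, a}
Therefore, FOLLOW(X) = {$, a}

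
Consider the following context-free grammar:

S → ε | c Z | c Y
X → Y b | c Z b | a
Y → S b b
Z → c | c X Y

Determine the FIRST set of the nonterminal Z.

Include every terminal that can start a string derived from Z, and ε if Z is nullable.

We compute FIRST(Z) using the standard algorithm.
FIRST(S) = {c, ε}
FIRST(X) = {a, b, c}
FIRST(Y) = {b, c}
FIRST(Z) = {c}
Therefore, FIRST(Z) = {c}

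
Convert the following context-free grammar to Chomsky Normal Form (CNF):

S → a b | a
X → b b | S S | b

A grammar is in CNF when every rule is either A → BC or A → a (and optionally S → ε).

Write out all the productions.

TA → a; TB → b; S → a; X → b; S → TA TB; X → TB TB; X → S S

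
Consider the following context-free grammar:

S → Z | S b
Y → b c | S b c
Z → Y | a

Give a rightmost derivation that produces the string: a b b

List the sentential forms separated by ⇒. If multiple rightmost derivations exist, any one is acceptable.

S ⇒ S b ⇒ S b b ⇒ Z b b ⇒ a b b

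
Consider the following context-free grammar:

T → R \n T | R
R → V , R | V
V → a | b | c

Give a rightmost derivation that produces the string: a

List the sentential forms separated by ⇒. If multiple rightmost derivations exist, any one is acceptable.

T ⇒ R ⇒ V ⇒ a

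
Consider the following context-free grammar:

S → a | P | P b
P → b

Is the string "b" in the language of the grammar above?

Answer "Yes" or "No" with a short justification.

Yes - a valid derivation exists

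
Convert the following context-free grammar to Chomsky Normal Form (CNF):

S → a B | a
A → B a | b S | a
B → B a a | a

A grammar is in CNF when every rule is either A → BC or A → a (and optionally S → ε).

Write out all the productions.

TA → a; S → a; TB → b; A → a; B → a; S → TA B; A → B TA; A → TB S; B → B X0; X0 → TA TA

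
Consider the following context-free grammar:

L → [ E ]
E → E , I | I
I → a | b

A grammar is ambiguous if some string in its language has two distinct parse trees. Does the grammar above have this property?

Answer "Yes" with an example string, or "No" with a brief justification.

No - the grammar is unambiguous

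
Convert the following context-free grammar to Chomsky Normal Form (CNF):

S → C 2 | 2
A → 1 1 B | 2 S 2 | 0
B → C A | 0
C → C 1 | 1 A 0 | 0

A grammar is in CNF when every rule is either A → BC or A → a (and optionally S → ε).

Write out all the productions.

T2 → 2; S → 2; T1 → 1; A → 0; B → 0; T0 → 0; C → 0; S → C T2; A → T1 X0; X0 → T1 B; A → T2 X1; X1 → S T2; B → C A; C → C T1; C → T1 X2; X2 → A T0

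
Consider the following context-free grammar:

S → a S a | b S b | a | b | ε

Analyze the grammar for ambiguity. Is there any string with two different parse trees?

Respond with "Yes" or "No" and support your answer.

No - the grammar is unambiguous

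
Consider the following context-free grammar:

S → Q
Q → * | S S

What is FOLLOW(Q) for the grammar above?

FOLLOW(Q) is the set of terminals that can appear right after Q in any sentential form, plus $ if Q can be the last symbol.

We compute FOLLOW(Q) using the standard algorithm.
FOLLOW(S) starts with {$}.
FIRST(Q) = {*}
FIRST(S) = {*}
FOLLOW(Q) = {$, *}
FOLLOW(S) = {$, *}
Therefore, FOLLOW(Q) = {$, *}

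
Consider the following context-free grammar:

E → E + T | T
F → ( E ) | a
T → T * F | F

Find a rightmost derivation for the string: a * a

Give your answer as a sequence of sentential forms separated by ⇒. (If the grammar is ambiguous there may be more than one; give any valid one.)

E ⇒ T ⇒ T * F ⇒ T * a ⇒ F * a ⇒ a * a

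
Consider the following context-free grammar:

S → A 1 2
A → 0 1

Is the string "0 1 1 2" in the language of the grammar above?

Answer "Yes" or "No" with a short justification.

Yes - a valid derivation exists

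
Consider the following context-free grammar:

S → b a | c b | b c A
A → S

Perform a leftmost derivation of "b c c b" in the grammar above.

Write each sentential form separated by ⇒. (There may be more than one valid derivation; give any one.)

S ⇒ b c A ⇒ b c S ⇒ b c c b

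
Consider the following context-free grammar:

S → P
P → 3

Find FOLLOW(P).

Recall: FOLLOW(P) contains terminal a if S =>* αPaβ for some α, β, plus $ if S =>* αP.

We compute FOLLOW(P) using the standard algorithm.
FOLLOW(S) starts with {$}.
FIRST(P) = {3}
FIRST(S) = {3}
FOLLOW(P) = {$}
FOLLOW(S) = {$}
Therefore, FOLLOW(P) = {$}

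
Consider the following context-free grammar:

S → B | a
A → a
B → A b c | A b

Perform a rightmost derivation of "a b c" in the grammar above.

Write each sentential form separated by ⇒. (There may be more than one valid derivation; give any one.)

S ⇒ B ⇒ A b c ⇒ a b c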